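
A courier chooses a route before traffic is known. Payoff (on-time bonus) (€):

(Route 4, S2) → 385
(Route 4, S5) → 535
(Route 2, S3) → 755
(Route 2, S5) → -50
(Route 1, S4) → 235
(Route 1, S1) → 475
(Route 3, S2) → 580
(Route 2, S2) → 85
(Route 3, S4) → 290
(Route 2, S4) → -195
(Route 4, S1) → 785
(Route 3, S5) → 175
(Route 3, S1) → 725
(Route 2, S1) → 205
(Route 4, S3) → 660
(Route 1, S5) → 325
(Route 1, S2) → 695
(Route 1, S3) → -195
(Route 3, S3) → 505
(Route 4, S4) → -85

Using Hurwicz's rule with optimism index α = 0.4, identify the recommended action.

Route 1: 0.4·695 + 0.6·(-195) = 161
Route 2: 0.4·755 + 0.6·(-195) = 185
Route 3: 0.4·725 + 0.6·175 = 395
Route 4: 0.4·785 + 0.6·(-85) = 263
Highest Hurwicz score = 395 → Route 3.

Route 3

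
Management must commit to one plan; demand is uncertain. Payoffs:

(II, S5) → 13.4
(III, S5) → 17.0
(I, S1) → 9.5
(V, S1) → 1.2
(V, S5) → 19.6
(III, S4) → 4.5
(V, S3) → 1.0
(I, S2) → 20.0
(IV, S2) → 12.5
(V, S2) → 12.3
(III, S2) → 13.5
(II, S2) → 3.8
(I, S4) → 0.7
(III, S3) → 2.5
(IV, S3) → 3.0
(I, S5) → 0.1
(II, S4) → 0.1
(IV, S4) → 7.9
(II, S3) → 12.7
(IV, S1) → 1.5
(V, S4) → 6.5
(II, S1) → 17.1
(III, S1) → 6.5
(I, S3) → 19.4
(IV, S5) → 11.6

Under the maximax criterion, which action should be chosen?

I

Row maxima: I=20.0, II=17.1, III=17.0, IV=12.5, V=19.6
Best best-case = 20.0 → I.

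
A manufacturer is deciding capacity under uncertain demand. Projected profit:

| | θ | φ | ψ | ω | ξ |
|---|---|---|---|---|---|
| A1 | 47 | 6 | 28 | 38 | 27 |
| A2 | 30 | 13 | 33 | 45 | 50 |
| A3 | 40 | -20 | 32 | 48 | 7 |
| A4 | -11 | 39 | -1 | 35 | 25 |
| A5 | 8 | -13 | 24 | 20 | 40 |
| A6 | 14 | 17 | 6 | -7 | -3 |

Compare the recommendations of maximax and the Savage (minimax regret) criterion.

Row maxima: A1=47, A2=50, A3=48, A4=39, A5=40, A6=17
Best best-case = 50 → A2.
Column bests: θ=47, φ=39, ψ=33, ω=48, ξ=50.
A1 regrets: 0, 33, 5, 10, 23 → max 33
A2 regrets: 17, 26, 0, 3, 0 → max 26
A3 regrets: 7, 59, 1, 0, 43 → max 59
A4 regrets: 58, 0, 34, 13, 25 → max 58
A5 regrets: 39, 52, 9, 28, 10 → max 52
A6 regrets: 33, 22, 27, 55, 53 → max 55
Smallest max regret = 26 → A2.

maximax → A2; minimax regret → A2 (agree)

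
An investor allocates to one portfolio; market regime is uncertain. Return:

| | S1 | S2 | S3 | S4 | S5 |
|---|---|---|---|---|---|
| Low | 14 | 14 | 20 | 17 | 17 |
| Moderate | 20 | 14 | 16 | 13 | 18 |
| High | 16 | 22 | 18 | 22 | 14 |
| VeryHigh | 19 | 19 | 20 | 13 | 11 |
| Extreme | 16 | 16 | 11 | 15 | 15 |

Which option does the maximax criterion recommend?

High

Row maxima: Low=20, Moderate=20, High=22, VeryHigh=20, Extreme=16
Best best-case = 22 → High.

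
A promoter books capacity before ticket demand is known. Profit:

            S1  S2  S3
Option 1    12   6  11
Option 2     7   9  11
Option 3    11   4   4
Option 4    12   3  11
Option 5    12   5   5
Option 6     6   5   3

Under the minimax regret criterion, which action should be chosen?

Option 1

Column bests: S1=12, S2=9, S3=11.
Option 1 regrets: 0, 3, 0 → max 3
Option 2 regrets: 5, 0, 0 → max 5
Option 3 regrets: 1, 5, 7 → max 7
Option 4 regrets: 0, 6, 0 → max 6
Option 5 regrets: 0, 4, 6 → max 6
Option 6 regrets: 6, 4, 8 → max 8
Smallest max regret = 3 → Option 1.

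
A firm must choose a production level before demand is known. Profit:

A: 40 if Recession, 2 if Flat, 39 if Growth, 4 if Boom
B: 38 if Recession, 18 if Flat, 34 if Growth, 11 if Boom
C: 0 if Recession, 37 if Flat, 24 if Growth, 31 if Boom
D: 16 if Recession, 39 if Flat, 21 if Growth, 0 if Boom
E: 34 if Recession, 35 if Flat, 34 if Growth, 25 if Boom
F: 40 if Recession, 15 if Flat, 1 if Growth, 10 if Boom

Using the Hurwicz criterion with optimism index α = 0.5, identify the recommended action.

E

A: 0.5·40 + 0.5·2 = 21
B: 0.5·38 + 0.5·11 = 24.5
C: 0.5·37 + 0.5·0 = 18.5
D: 0.5·39 + 0.5·0 = 19.5
E: 0.5·35 + 0.5·25 = 30
F: 0.5·40 + 0.5·1 = 20.5
Highest Hurwicz score = 30 → E.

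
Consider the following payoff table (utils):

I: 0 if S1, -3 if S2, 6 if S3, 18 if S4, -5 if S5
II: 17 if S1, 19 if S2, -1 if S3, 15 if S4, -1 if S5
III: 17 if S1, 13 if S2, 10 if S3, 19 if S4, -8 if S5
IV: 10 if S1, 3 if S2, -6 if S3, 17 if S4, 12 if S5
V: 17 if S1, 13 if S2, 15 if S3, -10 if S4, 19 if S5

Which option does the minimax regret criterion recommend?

Column bests: S1=17, S2=19, S3=15, S4=19, S5=19.
I regrets: 17, 22, 9, 1, 24 → max 24
II regrets: 0, 0, 16, 4, 20 → max 20
III regrets: 0, 6, 5, 0, 27 → max 27
IV regrets: 7, 16, 21, 2, 7 → max 21
V regrets: 0, 6, 0, 29, 0 → max 29
Smallest max regret = 20 → II.

II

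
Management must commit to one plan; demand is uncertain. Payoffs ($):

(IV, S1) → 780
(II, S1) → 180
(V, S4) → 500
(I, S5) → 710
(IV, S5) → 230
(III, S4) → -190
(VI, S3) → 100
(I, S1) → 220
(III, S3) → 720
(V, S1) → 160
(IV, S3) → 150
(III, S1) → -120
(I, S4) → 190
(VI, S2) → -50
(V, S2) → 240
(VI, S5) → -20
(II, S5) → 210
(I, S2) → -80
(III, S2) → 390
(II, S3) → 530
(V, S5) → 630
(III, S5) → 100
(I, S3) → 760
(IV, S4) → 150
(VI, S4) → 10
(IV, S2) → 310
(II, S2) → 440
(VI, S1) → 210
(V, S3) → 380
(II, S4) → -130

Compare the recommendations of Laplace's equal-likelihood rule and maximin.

laplace → V; maximin → V (agree)

Row averages: I=360, II=246, III=180, IV=324, V=382, VI=50
Highest average = 382 → V.
Row minima: I=-80, II=-130, III=-190, IV=150, V=160, VI=-50
Best worst-case = 160 → V.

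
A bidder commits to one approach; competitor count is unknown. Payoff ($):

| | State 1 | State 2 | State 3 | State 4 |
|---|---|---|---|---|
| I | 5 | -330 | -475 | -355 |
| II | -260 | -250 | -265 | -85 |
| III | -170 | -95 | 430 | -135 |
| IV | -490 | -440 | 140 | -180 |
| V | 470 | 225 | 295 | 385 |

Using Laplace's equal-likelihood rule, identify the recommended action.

Row averages: I=-288.75, II=-215, III=7.5, IV=-242.5, V=343.75
Highest average = 343.75 → V.

V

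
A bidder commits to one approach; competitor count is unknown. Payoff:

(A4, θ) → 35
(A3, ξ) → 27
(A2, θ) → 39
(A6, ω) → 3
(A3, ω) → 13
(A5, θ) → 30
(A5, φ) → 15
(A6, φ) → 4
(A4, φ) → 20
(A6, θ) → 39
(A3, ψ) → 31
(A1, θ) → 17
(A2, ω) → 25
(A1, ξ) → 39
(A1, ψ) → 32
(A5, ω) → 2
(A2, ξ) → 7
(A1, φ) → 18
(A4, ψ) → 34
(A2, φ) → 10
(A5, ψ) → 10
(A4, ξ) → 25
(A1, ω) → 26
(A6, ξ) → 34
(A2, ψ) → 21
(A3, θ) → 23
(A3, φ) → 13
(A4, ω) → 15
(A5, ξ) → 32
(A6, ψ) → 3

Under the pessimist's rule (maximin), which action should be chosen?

A1

Row minima: A1=17, A2=7, A3=13, A4=15, A5=2, A6=3
Best worst-case = 17 → A1.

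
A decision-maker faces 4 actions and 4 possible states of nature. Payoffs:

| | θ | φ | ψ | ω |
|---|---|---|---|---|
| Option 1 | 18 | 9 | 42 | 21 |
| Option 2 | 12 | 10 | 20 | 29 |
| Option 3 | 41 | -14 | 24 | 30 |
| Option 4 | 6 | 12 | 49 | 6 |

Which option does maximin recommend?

Row minima: Option 1=9, Option 2=10, Option 3=-14, Option 4=6
Best worst-case = 10 → Option 2.

Option 2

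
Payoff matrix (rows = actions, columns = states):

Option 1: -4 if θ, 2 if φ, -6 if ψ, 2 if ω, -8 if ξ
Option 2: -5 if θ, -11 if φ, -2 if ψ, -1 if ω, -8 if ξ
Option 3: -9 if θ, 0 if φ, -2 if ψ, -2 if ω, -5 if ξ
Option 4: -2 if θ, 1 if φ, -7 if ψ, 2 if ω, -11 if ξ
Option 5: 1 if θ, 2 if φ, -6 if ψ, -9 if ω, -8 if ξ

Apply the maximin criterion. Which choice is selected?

Option 1

Row minima: Option 1=-8, Option 2=-11, Option 3=-9, Option 4=-11, Option 5=-9
Best worst-case = -8 → Option 1.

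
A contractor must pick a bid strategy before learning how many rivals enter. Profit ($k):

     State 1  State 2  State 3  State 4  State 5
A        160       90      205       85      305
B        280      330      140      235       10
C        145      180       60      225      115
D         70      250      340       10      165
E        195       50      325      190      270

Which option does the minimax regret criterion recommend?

Column bests: State 1=280, State 2=330, State 3=340, State 4=235, State 5=305.
A regrets: 120, 240, 135, 150, 0 → max 240
B regrets: 0, 0, 200, 0, 295 → max 295
C regrets: 135, 150, 280, 10, 190 → max 280
D regrets: 210, 80, 0, 225, 140 → max 225
E regrets: 85, 280, 15, 45, 35 → max 280
Smallest max regret = 225 → D.

D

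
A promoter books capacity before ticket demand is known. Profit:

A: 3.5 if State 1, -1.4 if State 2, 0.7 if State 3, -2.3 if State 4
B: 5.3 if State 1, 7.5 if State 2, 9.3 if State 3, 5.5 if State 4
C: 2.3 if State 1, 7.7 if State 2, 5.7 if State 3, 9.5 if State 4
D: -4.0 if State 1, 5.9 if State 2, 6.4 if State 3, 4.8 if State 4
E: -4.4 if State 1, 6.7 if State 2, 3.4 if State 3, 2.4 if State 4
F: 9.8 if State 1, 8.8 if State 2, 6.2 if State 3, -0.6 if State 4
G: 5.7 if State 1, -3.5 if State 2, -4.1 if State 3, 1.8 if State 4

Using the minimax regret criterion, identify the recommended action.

B

Column bests: State 1=9.8, State 2=8.8, State 3=9.3, State 4=9.5.
A regrets: 6.3, 10.2, 8.6, 11.8 → max 11.8
B regrets: 4.5, 1.3, 0.0, 4.0 → max 4.5
C regrets: 7.5, 1.1, 3.6, 0.0 → max 7.5
D regrets: 13.8, 2.9, 2.9, 4.7 → max 13.8
E regrets: 14.2, 2.1, 5.9, 7.1 → max 14.2
F regrets: 0.0, 0.0, 3.1, 10.1 → max 10.1
G regrets: 4.1, 12.3, 13.4, 7.7 → max 13.4
Smallest max regret = 4.5 → B.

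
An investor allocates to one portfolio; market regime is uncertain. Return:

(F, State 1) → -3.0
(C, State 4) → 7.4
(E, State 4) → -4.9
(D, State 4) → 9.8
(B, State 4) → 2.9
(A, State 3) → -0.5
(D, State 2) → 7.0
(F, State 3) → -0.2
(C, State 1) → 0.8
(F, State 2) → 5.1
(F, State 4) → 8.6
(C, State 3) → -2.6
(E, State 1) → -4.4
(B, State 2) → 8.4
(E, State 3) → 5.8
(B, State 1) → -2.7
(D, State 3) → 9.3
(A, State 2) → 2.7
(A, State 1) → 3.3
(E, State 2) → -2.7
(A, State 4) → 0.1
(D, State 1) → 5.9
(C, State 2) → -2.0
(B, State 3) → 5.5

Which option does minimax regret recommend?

Column bests: State 1=5.9, State 2=8.4, State 3=9.3, State 4=9.8.
A regrets: 2.6, 5.7, 9.8, 9.7 → max 9.8
B regrets: 8.6, 0.0, 3.8, 6.9 → max 8.6
C regrets: 5.1, 10.4, 11.9, 2.4 → max 11.9
D regrets: 0.0, 1.4, 0.0, 0.0 → max 1.4
E regrets: 10.3, 11.1, 3.5, 14.7 → max 14.7
F regrets: 8.9, 3.3, 9.5, 1.2 → max 9.5
Smallest max regret = 1.4 → D.

D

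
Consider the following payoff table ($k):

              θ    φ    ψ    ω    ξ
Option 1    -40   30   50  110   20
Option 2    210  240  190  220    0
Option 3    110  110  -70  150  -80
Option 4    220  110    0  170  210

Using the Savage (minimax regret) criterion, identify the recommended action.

Option 4

Column bests: θ=220, φ=240, ψ=190, ω=220, ξ=210.
Option 1 regrets: 260, 210, 140, 110, 190 → max 260
Option 2 regrets: 10, 0, 0, 0, 210 → max 210
Option 3 regrets: 110, 130, 260, 70, 290 → max 290
Option 4 regrets: 0, 130, 190, 50, 0 → max 190
Smallest max regret = 190 → Option 4.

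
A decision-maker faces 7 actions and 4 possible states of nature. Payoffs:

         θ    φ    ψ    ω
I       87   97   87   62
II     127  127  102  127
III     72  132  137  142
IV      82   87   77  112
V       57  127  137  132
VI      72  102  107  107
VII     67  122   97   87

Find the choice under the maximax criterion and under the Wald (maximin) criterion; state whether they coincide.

Row maxima: I=97, II=127, III=142, IV=112, V=137, VI=107, VII=122
Best best-case = 142 → III.
Row minima: I=62, II=102, III=72, IV=77, V=57, VI=72, VII=67
Best worst-case = 102 → II.

maximax → III; maximin → II (disagree)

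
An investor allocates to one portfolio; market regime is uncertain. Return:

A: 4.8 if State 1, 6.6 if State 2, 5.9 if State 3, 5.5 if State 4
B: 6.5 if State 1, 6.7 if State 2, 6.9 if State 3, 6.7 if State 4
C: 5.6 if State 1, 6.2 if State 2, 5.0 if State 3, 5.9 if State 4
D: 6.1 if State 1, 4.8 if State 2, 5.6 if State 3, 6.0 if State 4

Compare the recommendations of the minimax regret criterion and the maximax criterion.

Column bests: State 1=6.5, State 2=6.7, State 3=6.9, State 4=6.7.
A regrets: 1.7, 0.1, 1.0, 1.2 → max 1.7
B regrets: 0.0, 0.0, 0.0, 0.0 → max 0.0
C regrets: 0.9, 0.5, 1.9, 0.8 → max 1.9
D regrets: 0.4, 1.9, 1.3, 0.7 → max 1.9
Smallest max regret = 0.0 → B.
Row maxima: A=6.6, B=6.9, C=6.2, D=6.1
Best best-case = 6.9 → B.

minimax regret → B; maximax → B (agree)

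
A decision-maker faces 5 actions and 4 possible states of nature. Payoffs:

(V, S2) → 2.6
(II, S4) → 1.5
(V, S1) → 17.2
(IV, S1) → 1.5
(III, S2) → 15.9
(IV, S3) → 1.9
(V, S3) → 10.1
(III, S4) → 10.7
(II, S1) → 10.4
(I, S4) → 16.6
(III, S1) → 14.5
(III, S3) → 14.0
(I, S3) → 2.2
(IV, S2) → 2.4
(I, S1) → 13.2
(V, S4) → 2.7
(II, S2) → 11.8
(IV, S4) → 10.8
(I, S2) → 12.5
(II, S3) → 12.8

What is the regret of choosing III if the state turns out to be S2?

0.0

Best payoff under S2 is 15.9.
Regret = 15.9 − 15.9 = 0.0.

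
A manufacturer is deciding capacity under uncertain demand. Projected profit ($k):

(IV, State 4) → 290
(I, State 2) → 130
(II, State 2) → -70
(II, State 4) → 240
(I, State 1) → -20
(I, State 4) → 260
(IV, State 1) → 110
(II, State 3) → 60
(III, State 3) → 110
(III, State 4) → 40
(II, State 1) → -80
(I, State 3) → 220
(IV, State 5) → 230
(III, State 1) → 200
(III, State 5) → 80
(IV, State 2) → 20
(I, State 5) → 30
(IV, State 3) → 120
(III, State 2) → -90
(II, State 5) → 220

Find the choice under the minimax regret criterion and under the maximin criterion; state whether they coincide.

Column bests: State 1=200, State 2=130, State 3=220, State 4=290, State 5=230.
I regrets: 220, 0, 0, 30, 200 → max 220
II regrets: 280, 200, 160, 50, 10 → max 280
III regrets: 0, 220, 110, 250, 150 → max 250
IV regrets: 90, 110, 100, 0, 0 → max 110
Smallest max regret = 110 → IV.
Row minima: I=-20, II=-80, III=-90, IV=20
Best worst-case = 20 → IV.

minimax regret → IV; maximin → IV (agree)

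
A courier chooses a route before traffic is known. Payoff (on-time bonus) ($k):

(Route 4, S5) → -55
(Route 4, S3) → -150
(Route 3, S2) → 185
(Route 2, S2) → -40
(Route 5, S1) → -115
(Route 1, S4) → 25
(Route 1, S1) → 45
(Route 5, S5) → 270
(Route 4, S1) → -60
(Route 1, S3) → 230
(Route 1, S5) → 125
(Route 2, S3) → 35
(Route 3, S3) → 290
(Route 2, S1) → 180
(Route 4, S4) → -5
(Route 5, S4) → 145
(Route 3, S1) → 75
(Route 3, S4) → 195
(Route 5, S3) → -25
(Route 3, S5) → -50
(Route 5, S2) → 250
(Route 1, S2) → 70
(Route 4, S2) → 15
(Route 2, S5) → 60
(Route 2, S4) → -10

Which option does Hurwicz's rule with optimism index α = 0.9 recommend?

Route 1: 0.9·230 + 0.1·25 = 209.5
Route 2: 0.9·180 + 0.1·(-40) = 158
Route 3: 0.9·290 + 0.1·(-50) = 256
Route 4: 0.9·15 + 0.1·(-150) = -1.5
Route 5: 0.9·270 + 0.1·(-115) = 231.5
Highest Hurwicz score = 256 → Route 3.

Route 3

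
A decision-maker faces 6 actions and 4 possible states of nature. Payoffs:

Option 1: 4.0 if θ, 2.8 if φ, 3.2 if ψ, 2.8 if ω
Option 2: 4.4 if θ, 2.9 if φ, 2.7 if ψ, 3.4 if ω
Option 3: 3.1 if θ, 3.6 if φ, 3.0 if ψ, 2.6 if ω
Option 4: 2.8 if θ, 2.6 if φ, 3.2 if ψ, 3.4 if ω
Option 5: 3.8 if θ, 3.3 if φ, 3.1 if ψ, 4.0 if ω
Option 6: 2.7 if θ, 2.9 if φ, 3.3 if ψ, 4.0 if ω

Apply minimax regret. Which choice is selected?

Option 5

Column bests: θ=4.4, φ=3.6, ψ=3.3, ω=4.0.
Option 1 regrets: 0.4, 0.8, 0.1, 1.2 → max 1.2
Option 2 regrets: 0.0, 0.7, 0.6, 0.6 → max 0.7
Option 3 regrets: 1.3, 0.0, 0.3, 1.4 → max 1.4
Option 4 regrets: 1.6, 1.0, 0.1, 0.6 → max 1.6
Option 5 regrets: 0.6, 0.3, 0.2, 0.0 → max 0.6
Option 6 regrets: 1.7, 0.7, 0.0, 0.0 → max 1.7
Smallest max regret = 0.6 → Option 5.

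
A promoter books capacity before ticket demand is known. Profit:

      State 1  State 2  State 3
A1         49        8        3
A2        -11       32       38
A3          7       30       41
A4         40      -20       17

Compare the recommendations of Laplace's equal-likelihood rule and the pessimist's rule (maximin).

Row averages: A1=20, A2=59/3, A3=26, A4=37/3
Highest average = 26 → A3.
Row minima: A1=3, A2=-11, A3=7, A4=-20
Best worst-case = 7 → A3.

laplace → A3; maximin → A3 (agree)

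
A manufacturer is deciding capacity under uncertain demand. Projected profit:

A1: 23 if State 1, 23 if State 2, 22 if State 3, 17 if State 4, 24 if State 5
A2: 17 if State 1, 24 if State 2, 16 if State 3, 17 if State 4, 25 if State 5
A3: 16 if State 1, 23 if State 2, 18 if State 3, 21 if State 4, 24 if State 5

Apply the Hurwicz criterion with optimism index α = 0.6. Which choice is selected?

A1: 0.6·24 + 0.4·17 = 21.2
A2: 0.6·25 + 0.4·16 = 21.4
A3: 0.6·24 + 0.4·16 = 20.8
Highest Hurwicz score = 21.4 → A2.

A2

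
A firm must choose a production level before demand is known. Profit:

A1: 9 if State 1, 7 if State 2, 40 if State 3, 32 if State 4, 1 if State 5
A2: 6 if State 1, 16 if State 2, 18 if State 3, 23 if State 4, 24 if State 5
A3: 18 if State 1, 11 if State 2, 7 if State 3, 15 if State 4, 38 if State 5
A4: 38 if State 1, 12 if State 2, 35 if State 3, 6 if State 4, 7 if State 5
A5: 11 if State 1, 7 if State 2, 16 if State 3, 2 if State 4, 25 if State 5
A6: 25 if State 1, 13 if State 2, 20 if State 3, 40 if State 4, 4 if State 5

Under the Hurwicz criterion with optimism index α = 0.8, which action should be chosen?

A6

A1: 0.8·40 + 0.2·1 = 32.2
A2: 0.8·24 + 0.2·6 = 20.4
A3: 0.8·38 + 0.2·7 = 31.8
A4: 0.8·38 + 0.2·6 = 31.6
A5: 0.8·25 + 0.2·2 = 20.4
A6: 0.8·40 + 0.2·4 = 32.8
Highest Hurwicz score = 32.8 → A6.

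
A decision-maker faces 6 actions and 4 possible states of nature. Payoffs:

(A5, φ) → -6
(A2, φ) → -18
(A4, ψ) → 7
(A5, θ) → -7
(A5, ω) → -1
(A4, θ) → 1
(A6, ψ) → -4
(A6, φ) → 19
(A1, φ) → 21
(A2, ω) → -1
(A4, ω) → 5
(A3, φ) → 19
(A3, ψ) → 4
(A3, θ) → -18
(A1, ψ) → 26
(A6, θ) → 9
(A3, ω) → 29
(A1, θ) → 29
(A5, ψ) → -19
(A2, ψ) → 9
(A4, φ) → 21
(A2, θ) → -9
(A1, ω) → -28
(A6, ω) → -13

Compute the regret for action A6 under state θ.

Best payoff under θ is 29.
Regret = 29 − 9 = 20.

20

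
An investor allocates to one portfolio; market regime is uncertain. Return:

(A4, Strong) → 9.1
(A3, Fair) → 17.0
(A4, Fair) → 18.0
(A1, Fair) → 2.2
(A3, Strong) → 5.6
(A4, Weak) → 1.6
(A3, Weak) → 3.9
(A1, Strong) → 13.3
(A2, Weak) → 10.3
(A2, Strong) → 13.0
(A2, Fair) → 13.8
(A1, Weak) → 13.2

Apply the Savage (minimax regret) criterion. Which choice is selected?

A2

Column bests: Weak=13.2, Fair=18.0, Strong=13.3.
A1 regrets: 0.0, 15.8, 0.0 → max 15.8
A2 regrets: 2.9, 4.2, 0.3 → max 4.2
A3 regrets: 9.3, 1.0, 7.7 → max 9.3
A4 regrets: 11.6, 0.0, 4.2 → max 11.6
Smallest max regret = 4.2 → A2.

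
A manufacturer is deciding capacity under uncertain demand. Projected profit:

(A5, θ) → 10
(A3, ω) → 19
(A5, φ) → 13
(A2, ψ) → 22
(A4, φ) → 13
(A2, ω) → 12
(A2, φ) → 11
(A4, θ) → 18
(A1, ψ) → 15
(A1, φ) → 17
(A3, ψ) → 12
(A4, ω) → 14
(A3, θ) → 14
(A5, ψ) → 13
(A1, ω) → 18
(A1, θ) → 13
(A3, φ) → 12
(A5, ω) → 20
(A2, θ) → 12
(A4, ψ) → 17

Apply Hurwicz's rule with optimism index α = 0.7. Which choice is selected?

A2

A1: 0.7·18 + 0.3·13 = 16.5
A2: 0.7·22 + 0.3·11 = 18.7
A3: 0.7·19 + 0.3·12 = 16.9
A4: 0.7·18 + 0.3·13 = 16.5
A5: 0.7·20 + 0.3·10 = 17
Highest Hurwicz score = 18.7 → A2.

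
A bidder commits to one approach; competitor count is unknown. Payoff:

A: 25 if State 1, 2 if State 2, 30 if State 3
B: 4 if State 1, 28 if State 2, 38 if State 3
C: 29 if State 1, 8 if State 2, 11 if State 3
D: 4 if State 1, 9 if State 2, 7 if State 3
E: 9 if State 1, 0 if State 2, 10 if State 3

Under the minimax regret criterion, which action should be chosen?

Column bests: State 1=29, State 2=28, State 3=38.
A regrets: 4, 26, 8 → max 26
B regrets: 25, 0, 0 → max 25
C regrets: 0, 20, 27 → max 27
D regrets: 25, 19, 31 → max 31
E regrets: 20, 28, 28 → max 28
Smallest max regret = 25 → B.

B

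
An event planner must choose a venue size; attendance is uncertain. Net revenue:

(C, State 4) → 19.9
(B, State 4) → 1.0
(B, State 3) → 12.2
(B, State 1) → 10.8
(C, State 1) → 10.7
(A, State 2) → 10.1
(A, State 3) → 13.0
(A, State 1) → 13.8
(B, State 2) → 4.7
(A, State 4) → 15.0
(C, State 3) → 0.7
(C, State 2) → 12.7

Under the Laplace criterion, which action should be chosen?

Row averages: A=12.975, B=7.175, C=11
Highest average = 12.975 → A.

A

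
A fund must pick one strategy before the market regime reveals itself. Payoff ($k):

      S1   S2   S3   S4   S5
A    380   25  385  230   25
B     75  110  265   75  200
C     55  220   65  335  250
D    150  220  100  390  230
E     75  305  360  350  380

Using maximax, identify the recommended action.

D

Row maxima: A=385, B=265, C=335, D=390, E=380
Best best-case = 390 → D.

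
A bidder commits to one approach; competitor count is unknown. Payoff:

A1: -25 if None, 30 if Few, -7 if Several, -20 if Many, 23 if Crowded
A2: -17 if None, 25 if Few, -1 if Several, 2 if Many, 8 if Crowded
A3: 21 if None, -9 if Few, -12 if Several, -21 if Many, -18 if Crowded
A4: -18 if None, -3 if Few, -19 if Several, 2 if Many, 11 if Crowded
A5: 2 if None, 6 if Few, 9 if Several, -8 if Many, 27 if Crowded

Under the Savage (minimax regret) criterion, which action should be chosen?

A5

Column bests: None=21, Few=30, Several=9, Many=2, Crowded=27.
A1 regrets: 46, 0, 16, 22, 4 → max 46
A2 regrets: 38, 5, 10, 0, 19 → max 38
A3 regrets: 0, 39, 21, 23, 45 → max 45
A4 regrets: 39, 33, 28, 0, 16 → max 39
A5 regrets: 19, 24, 0, 10, 0 → max 24
Smallest max regret = 24 → A5.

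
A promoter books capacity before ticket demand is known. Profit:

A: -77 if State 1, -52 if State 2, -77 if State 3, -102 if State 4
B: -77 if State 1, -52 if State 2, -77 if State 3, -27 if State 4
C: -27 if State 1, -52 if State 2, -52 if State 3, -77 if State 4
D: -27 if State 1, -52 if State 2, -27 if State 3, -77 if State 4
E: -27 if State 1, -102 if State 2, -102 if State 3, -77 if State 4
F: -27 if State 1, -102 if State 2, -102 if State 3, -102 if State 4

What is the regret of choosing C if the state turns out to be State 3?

25

Best payoff under State 3 is -27.
Regret = -27 − (-52) = 25.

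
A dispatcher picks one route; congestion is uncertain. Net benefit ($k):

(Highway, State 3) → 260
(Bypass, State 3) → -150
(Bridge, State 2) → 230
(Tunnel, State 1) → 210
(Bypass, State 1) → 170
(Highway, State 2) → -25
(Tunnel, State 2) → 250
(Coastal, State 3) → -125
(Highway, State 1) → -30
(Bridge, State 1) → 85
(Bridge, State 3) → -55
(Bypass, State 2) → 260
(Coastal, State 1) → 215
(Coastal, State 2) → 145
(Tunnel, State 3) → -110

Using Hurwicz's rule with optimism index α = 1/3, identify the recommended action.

Highway

Tunnel: 1/3·250 + 2/3·(-110) = 10
Bridge: 1/3·230 + 2/3·(-55) = 40
Coastal: 1/3·215 + 2/3·(-125) = -35/3
Bypass: 1/3·260 + 2/3·(-150) = -40/3
Highway: 1/3·260 + 2/3·(-30) = 200/3
Highest Hurwicz score = 200/3 → Highway.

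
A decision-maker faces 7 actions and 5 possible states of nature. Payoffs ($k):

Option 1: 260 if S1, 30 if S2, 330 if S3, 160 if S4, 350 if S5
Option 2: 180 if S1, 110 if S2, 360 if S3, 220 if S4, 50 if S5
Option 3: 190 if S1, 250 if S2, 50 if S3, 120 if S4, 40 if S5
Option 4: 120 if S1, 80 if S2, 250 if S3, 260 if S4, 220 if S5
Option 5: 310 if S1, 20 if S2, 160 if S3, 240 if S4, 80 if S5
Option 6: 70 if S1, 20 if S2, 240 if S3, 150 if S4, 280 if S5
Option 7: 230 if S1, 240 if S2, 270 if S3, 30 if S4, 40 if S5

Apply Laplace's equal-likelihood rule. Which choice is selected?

Option 1

Row averages: Option 1=226, Option 2=184, Option 3=130, Option 4=186, Option 5=162, Option 6=152, Option 7=162
Highest average = 226 → Option 1.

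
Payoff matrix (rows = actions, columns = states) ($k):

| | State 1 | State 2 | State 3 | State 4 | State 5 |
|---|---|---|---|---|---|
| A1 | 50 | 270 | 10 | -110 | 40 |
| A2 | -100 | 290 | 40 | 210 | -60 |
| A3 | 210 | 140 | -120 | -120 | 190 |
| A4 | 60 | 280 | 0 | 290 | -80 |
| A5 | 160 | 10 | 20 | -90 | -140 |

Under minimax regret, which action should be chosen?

Column bests: State 1=210, State 2=290, State 3=40, State 4=290, State 5=190.
A1 regrets: 160, 20, 30, 400, 150 → max 400
A2 regrets: 310, 0, 0, 80, 250 → max 310
A3 regrets: 0, 150, 160, 410, 0 → max 410
A4 regrets: 150, 10, 40, 0, 270 → max 270
A5 regrets: 50, 280, 20, 380, 330 → max 380
Smallest max regret = 270 → A4.

A4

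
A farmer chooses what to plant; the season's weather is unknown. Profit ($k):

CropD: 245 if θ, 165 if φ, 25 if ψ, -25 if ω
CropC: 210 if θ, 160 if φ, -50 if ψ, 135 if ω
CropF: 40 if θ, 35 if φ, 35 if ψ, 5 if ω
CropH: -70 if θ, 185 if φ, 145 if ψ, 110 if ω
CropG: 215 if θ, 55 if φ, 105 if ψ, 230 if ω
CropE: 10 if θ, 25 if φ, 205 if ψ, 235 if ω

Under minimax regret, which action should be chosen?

CropG

Column bests: θ=245, φ=185, ψ=205, ω=235.
CropD regrets: 0, 20, 180, 260 → max 260
CropC regrets: 35, 25, 255, 100 → max 255
CropF regrets: 205, 150, 170, 230 → max 230
CropH regrets: 315, 0, 60, 125 → max 315
CropG regrets: 30, 130, 100, 5 → max 130
CropE regrets: 235, 160, 0, 0 → max 235
Smallest max regret = 130 → CropG.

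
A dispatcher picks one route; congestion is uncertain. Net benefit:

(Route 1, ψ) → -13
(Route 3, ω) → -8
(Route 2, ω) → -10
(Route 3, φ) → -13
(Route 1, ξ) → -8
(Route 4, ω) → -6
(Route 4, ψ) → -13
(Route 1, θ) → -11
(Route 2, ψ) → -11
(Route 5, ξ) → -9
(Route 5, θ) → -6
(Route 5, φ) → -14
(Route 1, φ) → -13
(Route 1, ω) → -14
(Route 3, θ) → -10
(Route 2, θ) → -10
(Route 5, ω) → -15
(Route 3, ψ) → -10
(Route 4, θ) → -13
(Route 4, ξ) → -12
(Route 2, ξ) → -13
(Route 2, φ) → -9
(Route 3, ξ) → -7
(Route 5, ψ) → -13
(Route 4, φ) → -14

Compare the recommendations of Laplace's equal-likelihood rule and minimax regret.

Row averages: Route 1=-11.8, Route 2=-10.6, Route 3=-9.6, Route 4=-11.6, Route 5=-11.4
Highest average = -9.6 → Route 3.
Column bests: θ=-6, φ=-9, ψ=-10, ω=-6, ξ=-7.
Route 1 regrets: 5, 4, 3, 8, 1 → max 8
Route 2 regrets: 4, 0, 1, 4, 6 → max 6
Route 3 regrets: 4, 4, 0, 2, 0 → max 4
Route 4 regrets: 7, 5, 3, 0, 5 → max 7
Route 5 regrets: 0, 5, 3, 9, 2 → max 9
Smallest max regret = 4 → Route 3.

laplace → Route 3; minimax regret → Route 3 (agree)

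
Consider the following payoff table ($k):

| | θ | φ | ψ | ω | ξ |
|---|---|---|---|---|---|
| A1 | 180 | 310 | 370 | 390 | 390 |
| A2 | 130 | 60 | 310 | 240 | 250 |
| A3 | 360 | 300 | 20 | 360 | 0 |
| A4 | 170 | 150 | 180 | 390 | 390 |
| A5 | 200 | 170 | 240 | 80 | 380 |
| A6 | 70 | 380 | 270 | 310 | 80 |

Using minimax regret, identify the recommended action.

A1

Column bests: θ=360, φ=380, ψ=370, ω=390, ξ=390.
A1 regrets: 180, 70, 0, 0, 0 → max 180
A2 regrets: 230, 320, 60, 150, 140 → max 320
A3 regrets: 0, 80, 350, 30, 390 → max 390
A4 regrets: 190, 230, 190, 0, 0 → max 230
A5 regrets: 160, 210, 130, 310, 10 → max 310
A6 regrets: 290, 0, 100, 80, 310 → max 310
Smallest max regret = 180 → A1.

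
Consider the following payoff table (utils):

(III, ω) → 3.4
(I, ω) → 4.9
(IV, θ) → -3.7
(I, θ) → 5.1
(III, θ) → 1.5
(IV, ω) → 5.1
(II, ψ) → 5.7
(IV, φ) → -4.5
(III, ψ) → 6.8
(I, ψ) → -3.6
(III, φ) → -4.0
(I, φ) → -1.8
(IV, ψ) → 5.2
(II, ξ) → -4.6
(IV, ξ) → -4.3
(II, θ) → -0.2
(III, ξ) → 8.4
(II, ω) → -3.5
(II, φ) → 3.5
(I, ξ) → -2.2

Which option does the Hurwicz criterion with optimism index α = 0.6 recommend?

III

I: 0.6·5.1 + 0.4·(-3.6) = 1.62
II: 0.6·5.7 + 0.4·(-4.6) = 1.58
III: 0.6·8.4 + 0.4·(-4.0) = 3.44
IV: 0.6·5.2 + 0.4·(-4.5) = 1.32
Highest Hurwicz score = 3.44 → III.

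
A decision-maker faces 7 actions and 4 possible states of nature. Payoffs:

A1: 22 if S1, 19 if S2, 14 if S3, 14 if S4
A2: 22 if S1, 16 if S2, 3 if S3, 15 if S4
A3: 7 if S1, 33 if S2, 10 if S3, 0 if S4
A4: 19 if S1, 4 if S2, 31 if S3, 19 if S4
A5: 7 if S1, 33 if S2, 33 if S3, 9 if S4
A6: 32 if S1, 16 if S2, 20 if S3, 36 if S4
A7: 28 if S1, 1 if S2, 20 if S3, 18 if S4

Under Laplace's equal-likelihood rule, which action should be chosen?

A6

Row averages: A1=17.25, A2=14, A3=12.5, A4=18.25, A5=20.5, A6=26, A7=16.75
Highest average = 26 → A6.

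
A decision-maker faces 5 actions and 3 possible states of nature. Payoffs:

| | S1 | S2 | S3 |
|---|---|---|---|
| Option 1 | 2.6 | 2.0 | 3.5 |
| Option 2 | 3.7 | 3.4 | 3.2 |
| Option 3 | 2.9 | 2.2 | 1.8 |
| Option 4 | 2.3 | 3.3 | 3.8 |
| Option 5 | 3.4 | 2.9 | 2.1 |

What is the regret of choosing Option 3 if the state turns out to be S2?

Best payoff under S2 is 3.4.
Regret = 3.4 − 2.2 = 1.2.

1.2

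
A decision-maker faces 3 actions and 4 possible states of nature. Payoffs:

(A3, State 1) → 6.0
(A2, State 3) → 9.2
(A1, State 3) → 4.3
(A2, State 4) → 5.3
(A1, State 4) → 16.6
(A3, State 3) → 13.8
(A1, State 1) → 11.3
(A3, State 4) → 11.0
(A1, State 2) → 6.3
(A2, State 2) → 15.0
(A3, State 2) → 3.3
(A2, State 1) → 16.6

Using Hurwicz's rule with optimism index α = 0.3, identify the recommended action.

A1: 0.3·16.6 + 0.7·4.3 = 7.99
A2: 0.3·16.6 + 0.7·5.3 = 8.69
A3: 0.3·13.8 + 0.7·3.3 = 6.45
Highest Hurwicz score = 8.69 → A2.

A2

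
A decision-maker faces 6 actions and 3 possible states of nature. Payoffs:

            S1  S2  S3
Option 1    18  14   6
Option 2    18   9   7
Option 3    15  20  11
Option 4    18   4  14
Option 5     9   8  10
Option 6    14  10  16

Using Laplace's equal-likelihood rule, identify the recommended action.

Row averages: Option 1=38/3, Option 2=34/3, Option 3=46/3, Option 4=12, Option 5=9, Option 6=40/3
Highest average = 46/3 → Option 3.

Option 3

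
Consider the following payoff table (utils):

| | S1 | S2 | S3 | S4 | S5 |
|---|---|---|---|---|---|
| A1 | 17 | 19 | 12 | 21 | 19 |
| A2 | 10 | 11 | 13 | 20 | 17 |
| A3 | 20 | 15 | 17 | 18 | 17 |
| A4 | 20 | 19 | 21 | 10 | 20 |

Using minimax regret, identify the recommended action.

A3

Column bests: S1=20, S2=19, S3=21, S4=21, S5=20.
A1 regrets: 3, 0, 9, 0, 1 → max 9
A2 regrets: 10, 8, 8, 1, 3 → max 10
A3 regrets: 0, 4, 4, 3, 3 → max 4
A4 regrets: 0, 0, 0, 11, 0 → max 11
Smallest max regret = 4 → A3.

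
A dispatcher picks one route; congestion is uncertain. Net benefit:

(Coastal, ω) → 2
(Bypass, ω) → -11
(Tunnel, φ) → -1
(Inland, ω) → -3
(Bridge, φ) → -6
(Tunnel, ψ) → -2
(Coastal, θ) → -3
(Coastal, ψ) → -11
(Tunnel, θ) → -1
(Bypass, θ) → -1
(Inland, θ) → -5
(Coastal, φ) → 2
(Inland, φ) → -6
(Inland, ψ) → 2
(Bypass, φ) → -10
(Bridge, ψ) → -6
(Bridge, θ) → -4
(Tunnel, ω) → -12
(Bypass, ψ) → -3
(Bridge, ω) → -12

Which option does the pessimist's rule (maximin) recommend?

Row minima: Bridge=-12, Tunnel=-12, Bypass=-11, Coastal=-11, Inland=-6
Best worst-case = -6 → Inland.

Inland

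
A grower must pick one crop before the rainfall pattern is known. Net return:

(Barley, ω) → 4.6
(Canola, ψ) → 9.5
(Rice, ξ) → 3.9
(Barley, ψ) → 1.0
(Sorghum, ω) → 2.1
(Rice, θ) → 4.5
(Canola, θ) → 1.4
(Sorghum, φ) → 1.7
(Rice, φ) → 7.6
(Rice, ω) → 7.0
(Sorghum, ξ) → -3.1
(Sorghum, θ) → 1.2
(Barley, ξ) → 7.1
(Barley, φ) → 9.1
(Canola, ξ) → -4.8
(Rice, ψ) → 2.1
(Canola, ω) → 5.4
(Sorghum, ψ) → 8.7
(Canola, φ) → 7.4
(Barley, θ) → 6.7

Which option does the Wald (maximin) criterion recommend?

Row minima: Rice=2.1, Barley=1.0, Canola=-4.8, Sorghum=-3.1
Best worst-case = 2.1 → Rice.

Rice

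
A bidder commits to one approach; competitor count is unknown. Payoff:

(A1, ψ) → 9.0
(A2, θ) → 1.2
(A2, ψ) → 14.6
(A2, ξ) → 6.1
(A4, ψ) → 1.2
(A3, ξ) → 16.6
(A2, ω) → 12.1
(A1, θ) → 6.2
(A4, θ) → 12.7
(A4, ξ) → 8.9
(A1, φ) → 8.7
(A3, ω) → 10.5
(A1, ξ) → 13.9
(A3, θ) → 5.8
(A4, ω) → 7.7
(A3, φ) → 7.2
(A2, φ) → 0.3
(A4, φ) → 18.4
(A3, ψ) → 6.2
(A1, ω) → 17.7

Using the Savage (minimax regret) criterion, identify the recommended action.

Column bests: θ=12.7, φ=18.4, ψ=14.6, ω=17.7, ξ=16.6.
A1 regrets: 6.5, 9.7, 5.6, 0.0, 2.7 → max 9.7
A2 regrets: 11.5, 18.1, 0.0, 5.6, 10.5 → max 18.1
A3 regrets: 6.9, 11.2, 8.4, 7.2, 0.0 → max 11.2
A4 regrets: 0.0, 0.0, 13.4, 10.0, 7.7 → max 13.4
Smallest max regret = 9.7 → A1.

A1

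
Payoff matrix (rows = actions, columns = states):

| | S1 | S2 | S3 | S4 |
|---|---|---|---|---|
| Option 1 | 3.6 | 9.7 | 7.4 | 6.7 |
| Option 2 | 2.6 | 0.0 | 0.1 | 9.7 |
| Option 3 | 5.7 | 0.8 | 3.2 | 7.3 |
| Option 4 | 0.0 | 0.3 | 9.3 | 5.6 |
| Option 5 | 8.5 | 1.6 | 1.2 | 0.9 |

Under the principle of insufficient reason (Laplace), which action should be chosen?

Row averages: Option 1=6.85, Option 2=3.1, Option 3=4.25, Option 4=3.8, Option 5=3.05
Highest average = 6.85 → Option 1.

Option 1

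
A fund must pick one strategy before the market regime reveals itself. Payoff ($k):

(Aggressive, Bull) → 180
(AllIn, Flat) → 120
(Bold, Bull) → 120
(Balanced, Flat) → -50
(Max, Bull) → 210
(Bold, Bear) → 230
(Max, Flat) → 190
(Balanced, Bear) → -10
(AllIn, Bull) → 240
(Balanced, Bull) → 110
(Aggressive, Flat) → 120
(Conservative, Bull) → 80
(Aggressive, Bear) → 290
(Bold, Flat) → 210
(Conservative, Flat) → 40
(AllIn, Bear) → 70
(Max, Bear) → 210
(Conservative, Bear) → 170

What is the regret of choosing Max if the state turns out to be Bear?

80

Best payoff under Bear is 290.
Regret = 290 − 210 = 80.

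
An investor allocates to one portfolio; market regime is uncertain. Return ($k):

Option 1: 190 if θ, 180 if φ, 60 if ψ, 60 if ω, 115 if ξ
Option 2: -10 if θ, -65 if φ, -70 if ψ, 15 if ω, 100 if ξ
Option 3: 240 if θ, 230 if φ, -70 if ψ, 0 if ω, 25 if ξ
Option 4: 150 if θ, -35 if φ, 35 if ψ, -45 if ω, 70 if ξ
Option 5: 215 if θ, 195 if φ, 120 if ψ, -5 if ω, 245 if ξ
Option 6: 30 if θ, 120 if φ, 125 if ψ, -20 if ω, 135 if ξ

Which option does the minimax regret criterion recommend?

Option 5

Column bests: θ=240, φ=230, ψ=125, ω=60, ξ=245.
Option 1 regrets: 50, 50, 65, 0, 130 → max 130
Option 2 regrets: 250, 295, 195, 45, 145 → max 295
Option 3 regrets: 0, 0, 195, 60, 220 → max 220
Option 4 regrets: 90, 265, 90, 105, 175 → max 265
Option 5 regrets: 25, 35, 5, 65, 0 → max 65
Option 6 regrets: 210, 110, 0, 80, 110 → max 210
Smallest max regret = 65 → Option 5.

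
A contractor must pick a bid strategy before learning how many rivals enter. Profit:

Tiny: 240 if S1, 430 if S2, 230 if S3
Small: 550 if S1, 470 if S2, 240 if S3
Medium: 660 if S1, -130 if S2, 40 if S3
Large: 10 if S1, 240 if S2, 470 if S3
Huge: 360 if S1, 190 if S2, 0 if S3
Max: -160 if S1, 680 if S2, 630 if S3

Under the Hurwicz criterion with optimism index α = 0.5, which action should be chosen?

Tiny: 0.5·430 + 0.5·230 = 330
Small: 0.5·550 + 0.5·240 = 395
Medium: 0.5·660 + 0.5·(-130) = 265
Large: 0.5·470 + 0.5·10 = 240
Huge: 0.5·360 + 0.5·0 = 180
Max: 0.5·680 + 0.5·(-160) = 260
Highest Hurwicz score = 395 → Small.

Small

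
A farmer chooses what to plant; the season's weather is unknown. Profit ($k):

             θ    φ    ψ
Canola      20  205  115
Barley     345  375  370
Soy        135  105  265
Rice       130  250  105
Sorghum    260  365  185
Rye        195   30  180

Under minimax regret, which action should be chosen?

Barley

Column bests: θ=345, φ=375, ψ=370.
Canola regrets: 325, 170, 255 → max 325
Barley regrets: 0, 0, 0 → max 0
Soy regrets: 210, 270, 105 → max 270
Rice regrets: 215, 125, 265 → max 265
Sorghum regrets: 85, 10, 185 → max 185
Rye regrets: 150, 345, 190 → max 345
Smallest max regret = 0 → Barley.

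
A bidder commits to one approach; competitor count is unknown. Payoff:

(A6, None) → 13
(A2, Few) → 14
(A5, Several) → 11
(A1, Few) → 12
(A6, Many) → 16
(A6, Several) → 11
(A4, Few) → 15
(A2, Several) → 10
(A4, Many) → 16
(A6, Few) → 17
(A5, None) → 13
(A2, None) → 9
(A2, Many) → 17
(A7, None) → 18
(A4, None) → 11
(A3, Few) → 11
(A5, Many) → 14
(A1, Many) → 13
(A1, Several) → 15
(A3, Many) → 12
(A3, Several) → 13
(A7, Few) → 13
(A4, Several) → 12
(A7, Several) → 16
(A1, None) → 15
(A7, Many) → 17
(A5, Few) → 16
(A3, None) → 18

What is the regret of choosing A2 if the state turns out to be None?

9

Best payoff under None is 18.
Regret = 18 − 9 = 9.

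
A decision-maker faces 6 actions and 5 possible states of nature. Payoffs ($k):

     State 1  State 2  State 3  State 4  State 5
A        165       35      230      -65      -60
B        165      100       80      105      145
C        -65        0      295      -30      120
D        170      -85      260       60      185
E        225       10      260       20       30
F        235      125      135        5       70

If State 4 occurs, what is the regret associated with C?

Best payoff under State 4 is 105.
Regret = 105 − (-30) = 135.

135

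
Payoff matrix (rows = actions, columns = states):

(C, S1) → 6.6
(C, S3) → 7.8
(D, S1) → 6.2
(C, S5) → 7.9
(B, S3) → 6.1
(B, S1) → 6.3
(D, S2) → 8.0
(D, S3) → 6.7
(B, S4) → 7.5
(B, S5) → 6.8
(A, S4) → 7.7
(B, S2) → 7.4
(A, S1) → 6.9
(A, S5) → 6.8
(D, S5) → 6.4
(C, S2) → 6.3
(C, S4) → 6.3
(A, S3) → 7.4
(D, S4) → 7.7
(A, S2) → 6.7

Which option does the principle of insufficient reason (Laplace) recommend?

A

Row averages: A=7.1, B=6.82, C=6.98, D=7
Highest average = 7.1 → A.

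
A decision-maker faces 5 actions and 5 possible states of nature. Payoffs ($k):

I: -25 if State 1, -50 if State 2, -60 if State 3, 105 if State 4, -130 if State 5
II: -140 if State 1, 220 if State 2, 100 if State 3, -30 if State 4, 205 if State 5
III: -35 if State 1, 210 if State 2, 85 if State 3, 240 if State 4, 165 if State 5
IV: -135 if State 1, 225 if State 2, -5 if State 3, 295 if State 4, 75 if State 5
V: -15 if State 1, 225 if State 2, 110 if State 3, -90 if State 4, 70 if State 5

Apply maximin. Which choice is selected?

III

Row minima: I=-130, II=-140, III=-35, IV=-135, V=-90
Best worst-case = -35 → III.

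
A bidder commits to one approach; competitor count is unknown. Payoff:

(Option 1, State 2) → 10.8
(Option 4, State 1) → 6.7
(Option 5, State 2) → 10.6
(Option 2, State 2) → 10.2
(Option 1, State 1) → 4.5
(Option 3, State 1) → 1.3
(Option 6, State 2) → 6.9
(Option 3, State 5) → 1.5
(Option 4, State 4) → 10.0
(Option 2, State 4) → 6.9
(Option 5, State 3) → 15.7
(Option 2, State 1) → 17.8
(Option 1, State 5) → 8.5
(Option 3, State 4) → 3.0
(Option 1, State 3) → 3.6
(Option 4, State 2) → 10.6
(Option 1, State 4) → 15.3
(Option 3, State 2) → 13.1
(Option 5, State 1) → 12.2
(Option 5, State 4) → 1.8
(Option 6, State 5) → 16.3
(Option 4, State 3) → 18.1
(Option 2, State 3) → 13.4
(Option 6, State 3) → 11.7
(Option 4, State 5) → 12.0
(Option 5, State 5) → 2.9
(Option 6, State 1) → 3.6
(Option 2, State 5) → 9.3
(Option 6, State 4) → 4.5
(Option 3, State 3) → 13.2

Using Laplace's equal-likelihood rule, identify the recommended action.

Option 2

Row averages: Option 1=8.54, Option 2=11.52, Option 3=6.42, Option 4=11.48, Option 5=8.64, Option 6=8.6
Highest average = 11.52 → Option 2.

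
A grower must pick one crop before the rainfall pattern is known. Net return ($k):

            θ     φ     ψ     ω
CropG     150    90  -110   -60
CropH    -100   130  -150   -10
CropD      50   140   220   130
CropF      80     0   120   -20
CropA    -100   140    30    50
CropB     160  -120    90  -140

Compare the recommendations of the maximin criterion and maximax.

Row minima: CropG=-110, CropH=-150, CropD=50, CropF=-20, CropA=-100, CropB=-140
Best worst-case = 50 → CropD.
Row maxima: CropG=150, CropH=130, CropD=220, CropF=120, CropA=140, CropB=160
Best best-case = 220 → CropD.

maximin → CropD; maximax → CropD (agree)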